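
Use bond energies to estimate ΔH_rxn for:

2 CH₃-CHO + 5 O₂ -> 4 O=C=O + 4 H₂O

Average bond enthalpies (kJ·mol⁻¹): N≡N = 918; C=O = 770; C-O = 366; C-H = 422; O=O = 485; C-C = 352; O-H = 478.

ΔH ≈ −1939 kJ

Bonds broken (reactants):
  C-C: 2 × 352 = 704
  C-H: 8 × 422 = 3376
  C=O: 2 × 770 = 1540
  O=O: 5 × 485 = 2425
  Σ(broken) = 8045 kJ
Bonds formed (products):
  C=O: 8 × 770 = 6160
  O-H: 8 × 478 = 3824
  Σ(formed) = 9984 kJ
ΔH = Σ(broken) − Σ(formed) = 8045 − 9984 = −1939 kJ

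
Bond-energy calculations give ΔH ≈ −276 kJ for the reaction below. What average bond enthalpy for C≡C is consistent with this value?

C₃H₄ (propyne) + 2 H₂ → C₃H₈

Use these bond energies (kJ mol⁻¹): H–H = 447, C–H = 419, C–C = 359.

D(C≡C) ≈ 865 kJ/mol

Let D be the C≡C bond energy.
Σ(broken) = 1×D + 1×359 + 4×419 + 2×447 = 2929 + D
Σ(formed) = 2×359 + 8×419 = 4070
ΔH = Σ(broken) − Σ(formed) = (2929 + D) − (4070) = −1141 + D
Setting this equal to −276 kJ gives D = 865 kJ/mol.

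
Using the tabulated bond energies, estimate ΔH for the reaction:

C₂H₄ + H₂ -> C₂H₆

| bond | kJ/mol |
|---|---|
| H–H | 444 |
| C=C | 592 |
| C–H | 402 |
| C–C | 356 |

ΔH ≈ −124 kJ

Bonds broken (reactants):
  C–H: 4 × 402 = 1608
  C=C: 1 × 592 = 592
  H–H: 1 × 444 = 444
  Σ(broken) = 2644 kJ
Bonds formed (products):
  C–C: 1 × 356 = 356
  C–H: 6 × 402 = 2412
  Σ(formed) = 2768 kJ
ΔH = Σ(broken) − Σ(formed) = 2644 − 2768 = −124 kJ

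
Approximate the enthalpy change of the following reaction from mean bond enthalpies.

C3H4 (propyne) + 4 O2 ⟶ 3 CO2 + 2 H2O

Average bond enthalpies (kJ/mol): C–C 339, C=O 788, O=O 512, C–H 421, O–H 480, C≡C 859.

Bonds broken (reactants):
  C≡C: 1 × 859 = 859
  C–C: 1 × 339 = 339
  C–H: 4 × 421 = 1684
  O=O: 4 × 512 = 2048
  Σ(broken) = 4930 kJ
Bonds formed (products):
  C=O: 6 × 788 = 4728
  O–H: 4 × 480 = 1920
  Σ(formed) = 6648 kJ
ΔH = Σ(broken) − Σ(formed) = 4930 − 6648 = −1718 kJ

ΔH ≈ −1718 kJ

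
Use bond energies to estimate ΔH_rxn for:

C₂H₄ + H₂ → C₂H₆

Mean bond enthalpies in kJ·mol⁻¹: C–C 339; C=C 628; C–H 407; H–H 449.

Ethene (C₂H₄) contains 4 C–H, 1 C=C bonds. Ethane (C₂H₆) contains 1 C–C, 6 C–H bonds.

ΔH ≈ −76 kJ

Bonds broken (reactants):
  C–H: 4 × 407 = 1628
  C=C: 1 × 628 = 628
  H–H: 1 × 449 = 449
  Σ(broken) = 2705 kJ
Bonds formed (products):
  C–C: 1 × 339 = 339
  C–H: 6 × 407 = 2442
  Σ(formed) = 2781 kJ
ΔH = Σ(broken) − Σ(formed) = 2705 − 2781 = −76 kJ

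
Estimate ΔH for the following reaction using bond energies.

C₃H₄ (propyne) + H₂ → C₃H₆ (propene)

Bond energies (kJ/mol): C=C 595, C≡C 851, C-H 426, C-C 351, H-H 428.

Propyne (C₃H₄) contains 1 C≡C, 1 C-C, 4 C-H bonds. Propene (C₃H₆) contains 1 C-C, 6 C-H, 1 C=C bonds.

ΔH ≈ −168 kJ

Bonds broken (reactants):
  C≡C: 1 × 851 = 851
  C-C: 1 × 351 = 351
  C-H: 4 × 426 = 1704
  H-H: 1 × 428 = 428
  Σ(broken) = 3334 kJ
Bonds formed (products):
  C-C: 1 × 351 = 351
  C-H: 6 × 426 = 2556
  C=C: 1 × 595 = 595
  Σ(formed) = 3502 kJ
ΔH = Σ(broken) − Σ(formed) = 3334 − 3502 = −168 kJ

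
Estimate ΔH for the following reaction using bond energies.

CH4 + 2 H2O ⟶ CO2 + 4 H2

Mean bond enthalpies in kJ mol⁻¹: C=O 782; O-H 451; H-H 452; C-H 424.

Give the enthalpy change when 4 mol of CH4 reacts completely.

ΔH = +512 kJ

Bonds broken (reactants):
  C-H: 4 × 424 = 1696
  O-H: 4 × 451 = 1804
  Σ(broken) = 3500 kJ
Bonds formed (products):
  C=O: 2 × 782 = 1564
  H-H: 4 × 452 = 1808
  Σ(formed) = 3372 kJ
ΔH = Σ(broken) − Σ(formed) = 3500 − 3372 = +128 kJ
For 4× the reaction as written: 4 × (+128) = +512 kJ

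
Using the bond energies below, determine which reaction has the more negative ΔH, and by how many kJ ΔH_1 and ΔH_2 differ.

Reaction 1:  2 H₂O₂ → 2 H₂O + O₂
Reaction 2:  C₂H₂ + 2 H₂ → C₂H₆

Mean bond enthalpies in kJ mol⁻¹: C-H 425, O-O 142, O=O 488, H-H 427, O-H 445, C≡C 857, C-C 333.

Reaction 1:
  Bonds broken (reactants):
    O-H: 4 × 445 = 1780
    O-O: 2 × 142 = 284
    Σ(broken) = 2064 kJ
  Bonds formed (products):
    O-H: 4 × 445 = 1780
    O=O: 1 × 488 = 488
    Σ(formed) = 2268 kJ
  ΔH_1 = 2064 − 2268 = −204 kJ
Reaction 2:
  Bonds broken (reactants):
    C≡C: 1 × 857 = 857
    C-H: 2 × 425 = 850
    H-H: 2 × 427 = 854
    Σ(broken) = 2561 kJ
  Bonds formed (products):
    C-C: 1 × 333 = 333
    C-H: 6 × 425 = 2550
    Σ(formed) = 2883 kJ
  ΔH_2 = 2561 − 2883 = −322 kJ
ΔH_1 − ΔH_2 = +118 kJ, so reaction 2 has the more negative ΔH; |ΔH_1 − ΔH_2| = 118 kJ.

Reaction 2, by 118 kJ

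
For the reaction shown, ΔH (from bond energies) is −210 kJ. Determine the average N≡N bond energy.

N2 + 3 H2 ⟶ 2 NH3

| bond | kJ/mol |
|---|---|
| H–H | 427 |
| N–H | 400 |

D(N≡N) ≈ 909 kJ/mol

Let D be the N≡N bond energy.
Σ(broken) = 3×427 + 1×D = 1281 + D
Σ(formed) = 6×400 = 2400
ΔH = Σ(broken) − Σ(formed) = (1281 + D) − (2400) = −1119 + D
Setting this equal to −210 kJ gives D = 909 kJ/mol.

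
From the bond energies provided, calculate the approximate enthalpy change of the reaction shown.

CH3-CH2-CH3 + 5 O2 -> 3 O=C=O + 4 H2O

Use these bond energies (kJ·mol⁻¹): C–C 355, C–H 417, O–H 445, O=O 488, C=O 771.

ΔH ≈ −1700 kJ

Bonds broken (reactants):
  C–C: 2 × 355 = 710
  C–H: 8 × 417 = 3336
  O=O: 5 × 488 = 2440
  Σ(broken) = 6486 kJ
Bonds formed (products):
  C=O: 6 × 771 = 4626
  O–H: 8 × 445 = 3560
  Σ(formed) = 8186 kJ
ΔH = Σ(broken) − Σ(formed) = 6486 − 8186 = −1700 kJ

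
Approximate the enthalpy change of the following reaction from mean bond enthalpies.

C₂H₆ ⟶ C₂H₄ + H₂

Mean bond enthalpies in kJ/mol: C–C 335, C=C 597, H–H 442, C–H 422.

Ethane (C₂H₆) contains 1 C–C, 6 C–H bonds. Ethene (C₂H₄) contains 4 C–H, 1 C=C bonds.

ΔH ≈ +140 kJ

Bonds broken (reactants):
  C–C: 1 × 335 = 335
  C–H: 6 × 422 = 2532
  Σ(broken) = 2867 kJ
Bonds formed (products):
  C–H: 4 × 422 = 1688
  C=C: 1 × 597 = 597
  H–H: 1 × 442 = 442
  Σ(formed) = 2727 kJ
ΔH = Σ(broken) − Σ(formed) = 2867 − 2727 = +140 kJ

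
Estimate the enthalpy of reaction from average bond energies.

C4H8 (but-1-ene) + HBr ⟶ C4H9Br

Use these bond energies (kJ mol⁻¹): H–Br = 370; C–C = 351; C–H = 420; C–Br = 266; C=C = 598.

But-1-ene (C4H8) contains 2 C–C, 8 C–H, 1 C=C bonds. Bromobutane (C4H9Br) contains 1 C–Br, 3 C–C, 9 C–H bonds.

Bonds broken (reactants):
  C–C: 2 × 351 = 702
  C–H: 8 × 420 = 3360
  C=C: 1 × 598 = 598
  H–Br: 1 × 370 = 370
  Σ(broken) = 5030 kJ
Bonds formed (products):
  C–Br: 1 × 266 = 266
  C–C: 3 × 351 = 1053
  C–H: 9 × 420 = 3780
  Σ(formed) = 5099 kJ
ΔH = Σ(broken) − Σ(formed) = 5030 − 5099 = −69 kJ

ΔH ≈ −69 kJ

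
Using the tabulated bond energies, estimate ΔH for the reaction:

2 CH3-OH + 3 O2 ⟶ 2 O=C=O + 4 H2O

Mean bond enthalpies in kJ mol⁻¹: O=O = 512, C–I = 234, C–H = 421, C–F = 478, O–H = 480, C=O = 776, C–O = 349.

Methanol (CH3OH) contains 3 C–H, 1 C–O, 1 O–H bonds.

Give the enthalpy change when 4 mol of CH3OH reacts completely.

ΔH = −2448 kJ

Bonds broken (reactants):
  C–H: 6 × 421 = 2526
  C–O: 2 × 349 = 698
  O–H: 2 × 480 = 960
  O=O: 3 × 512 = 1536
  Σ(broken) = 5720 kJ
Bonds formed (products):
  C=O: 4 × 776 = 3104
  O–H: 8 × 480 = 3840
  Σ(formed) = 6944 kJ
ΔH = Σ(broken) − Σ(formed) = 5720 − 6944 = −1224 kJ
For 2× the reaction as written: 2 × (−1224) = −2448 kJ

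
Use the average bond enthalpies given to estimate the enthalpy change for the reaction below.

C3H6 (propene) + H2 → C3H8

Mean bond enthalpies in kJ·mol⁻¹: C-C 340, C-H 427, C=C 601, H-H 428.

Bonds broken (reactants):
  C-C: 1 × 340 = 340
  C-H: 6 × 427 = 2562
  C=C: 1 × 601 = 601
  H-H: 1 × 428 = 428
  Σ(broken) = 3931 kJ
Bonds formed (products):
  C-C: 2 × 340 = 680
  C-H: 8 × 427 = 3416
  Σ(formed) = 4096 kJ
ΔH = Σ(broken) − Σ(formed) = 3931 − 4096 = −165 kJ

ΔH ≈ −165 kJ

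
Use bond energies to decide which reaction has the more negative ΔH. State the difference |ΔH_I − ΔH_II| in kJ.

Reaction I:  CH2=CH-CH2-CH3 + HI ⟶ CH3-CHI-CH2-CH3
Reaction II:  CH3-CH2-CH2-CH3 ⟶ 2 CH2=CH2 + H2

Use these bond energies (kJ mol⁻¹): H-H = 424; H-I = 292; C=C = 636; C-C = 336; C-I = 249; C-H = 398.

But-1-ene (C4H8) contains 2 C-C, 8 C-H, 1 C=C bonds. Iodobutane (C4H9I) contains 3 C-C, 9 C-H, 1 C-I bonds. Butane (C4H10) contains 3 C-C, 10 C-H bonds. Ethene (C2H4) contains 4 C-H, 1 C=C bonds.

Reaction I:
  Bonds broken (reactants):
    C-C: 2 × 336 = 672
    C-H: 8 × 398 = 3184
    C=C: 1 × 636 = 636
    H-I: 1 × 292 = 292
    Σ(broken) = 4784 kJ
  Bonds formed (products):
    C-C: 3 × 336 = 1008
    C-H: 9 × 398 = 3582
    C-I: 1 × 249 = 249
    Σ(formed) = 4839 kJ
  ΔH_I = 4784 − 4839 = −55 kJ
Reaction II:
  Bonds broken (reactants):
    C-C: 3 × 336 = 1008
    C-H: 10 × 398 = 3980
    Σ(broken) = 4988 kJ
  Bonds formed (products):
    C-H: 8 × 398 = 3184
    C=C: 2 × 636 = 1272
    H-H: 1 × 424 = 424
    Σ(formed) = 4880 kJ
  ΔH_II = 4988 − 4880 = +108 kJ
ΔH_I − ΔH_II = −163 kJ, so reaction I has the more negative ΔH; |ΔH_I − ΔH_II| = 163 kJ.

Reaction I, by 163 kJ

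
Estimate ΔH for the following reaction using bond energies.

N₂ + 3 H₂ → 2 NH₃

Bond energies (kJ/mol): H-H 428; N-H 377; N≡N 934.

ΔH ≈ −44 kJ

Bonds broken (reactants):
  H-H: 3 × 428 = 1284
  N≡N: 1 × 934 = 934
  Σ(broken) = 2218 kJ
Bonds formed (products):
  N-H: 6 × 377 = 2262
  Σ(formed) = 2262 kJ
ΔH = Σ(broken) − Σ(formed) = 2218 − 2262 = −44 kJ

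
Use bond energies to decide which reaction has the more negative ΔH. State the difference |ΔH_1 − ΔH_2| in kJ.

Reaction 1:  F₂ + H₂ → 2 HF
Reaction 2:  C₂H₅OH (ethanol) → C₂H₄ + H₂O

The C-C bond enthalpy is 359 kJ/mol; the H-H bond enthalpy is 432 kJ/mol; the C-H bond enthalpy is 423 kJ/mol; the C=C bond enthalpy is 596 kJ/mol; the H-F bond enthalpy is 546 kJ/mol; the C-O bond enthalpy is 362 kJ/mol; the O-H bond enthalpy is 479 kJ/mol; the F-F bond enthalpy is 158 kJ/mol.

Reaction 1:
  Bonds broken (reactants):
    F-F: 1 × 158 = 158
    H-H: 1 × 432 = 432
    Σ(broken) = 590 kJ
  Bonds formed (products):
    H-F: 2 × 546 = 1092
    Σ(formed) = 1092 kJ
  ΔH_1 = 590 − 1092 = −502 kJ
Reaction 2:
  Bonds broken (reactants):
    C-C: 1 × 359 = 359
    C-H: 5 × 423 = 2115
    C-O: 1 × 362 = 362
    O-H: 1 × 479 = 479
    Σ(broken) = 3315 kJ
  Bonds formed (products):
    C-H: 4 × 423 = 1692
    C=C: 1 × 596 = 596
    O-H: 2 × 479 = 958
    Σ(formed) = 3246 kJ
  ΔH_2 = 3315 − 3246 = +69 kJ
ΔH_1 − ΔH_2 = −571 kJ, so reaction 1 has the more negative ΔH; |ΔH_1 − ΔH_2| = 571 kJ.

Reaction 1, by 571 kJ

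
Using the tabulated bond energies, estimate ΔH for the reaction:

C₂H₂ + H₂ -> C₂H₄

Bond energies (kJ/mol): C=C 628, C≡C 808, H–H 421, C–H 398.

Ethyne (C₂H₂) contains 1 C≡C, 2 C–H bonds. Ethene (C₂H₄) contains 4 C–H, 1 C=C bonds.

ΔH ≈ −195 kJ

Bonds broken (reactants):
  C≡C: 1 × 808 = 808
  C–H: 2 × 398 = 796
  H–H: 1 × 421 = 421
  Σ(broken) = 2025 kJ
Bonds formed (products):
  C–H: 4 × 398 = 1592
  C=C: 1 × 628 = 628
  Σ(formed) = 2220 kJ
ΔH = Σ(broken) − Σ(formed) = 2025 − 2220 = −195 kJ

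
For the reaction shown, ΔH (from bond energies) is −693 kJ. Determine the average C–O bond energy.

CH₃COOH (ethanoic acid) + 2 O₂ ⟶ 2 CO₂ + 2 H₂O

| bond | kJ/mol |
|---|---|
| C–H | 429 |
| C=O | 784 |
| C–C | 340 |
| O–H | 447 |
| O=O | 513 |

D(C–O) ≈ 347 kJ/mol

Let D be the C–O bond energy.
Σ(broken) = 1×340 + 3×429 + 1×D + 1×784 + 1×447 + 2×513 = 3884 + D
Σ(formed) = 4×784 + 4×447 = 4924
ΔH = Σ(broken) − Σ(formed) = (3884 + D) − (4924) = −1040 + D
Setting this equal to −693 kJ gives D = 347 kJ/mol.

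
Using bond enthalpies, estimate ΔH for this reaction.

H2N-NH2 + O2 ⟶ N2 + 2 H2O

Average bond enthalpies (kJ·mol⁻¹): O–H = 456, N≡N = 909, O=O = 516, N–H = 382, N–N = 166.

Bonds broken (reactants):
  N–H: 4 × 382 = 1528
  N–N: 1 × 166 = 166
  O=O: 1 × 516 = 516
  Σ(broken) = 2210 kJ
Bonds formed (products):
  N≡N: 1 × 909 = 909
  O–H: 4 × 456 = 1824
  Σ(formed) = 2733 kJ
ΔH = Σ(broken) − Σ(formed) = 2210 − 2733 = −523 kJ

ΔH ≈ −523 kJ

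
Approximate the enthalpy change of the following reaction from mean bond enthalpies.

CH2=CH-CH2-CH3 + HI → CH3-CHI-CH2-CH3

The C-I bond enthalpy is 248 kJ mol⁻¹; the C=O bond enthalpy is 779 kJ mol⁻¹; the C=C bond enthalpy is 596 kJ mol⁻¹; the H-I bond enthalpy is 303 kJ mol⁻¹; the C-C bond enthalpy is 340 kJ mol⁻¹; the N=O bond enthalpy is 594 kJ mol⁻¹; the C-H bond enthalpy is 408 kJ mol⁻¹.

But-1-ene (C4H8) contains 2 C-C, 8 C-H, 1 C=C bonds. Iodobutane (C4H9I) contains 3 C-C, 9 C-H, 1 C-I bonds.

Bonds broken (reactants):
  C-C: 2 × 340 = 680
  C-H: 8 × 408 = 3264
  C=C: 1 × 596 = 596
  H-I: 1 × 303 = 303
  Σ(broken) = 4843 kJ
Bonds formed (products):
  C-C: 3 × 340 = 1020
  C-H: 9 × 408 = 3672
  C-I: 1 × 248 = 248
  Σ(formed) = 4940 kJ
ΔH = Σ(broken) − Σ(formed) = 4843 − 4940 = −97 kJ

ΔH ≈ −97 kJ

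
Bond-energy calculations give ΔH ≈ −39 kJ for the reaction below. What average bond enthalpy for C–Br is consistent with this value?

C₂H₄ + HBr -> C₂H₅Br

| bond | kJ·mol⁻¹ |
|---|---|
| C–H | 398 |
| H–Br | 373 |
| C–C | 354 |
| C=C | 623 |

Let D be the C–Br bond energy.
Σ(broken) = 4×398 + 1×623 + 1×373 = 2588
Σ(formed) = 1×D + 1×354 + 5×398 = 2344 + D
ΔH = Σ(broken) − Σ(formed) = (2588) − (2344 + D) = +244 − D
Setting this equal to −39 kJ gives D = 283 kJ/mol.

D(C–Br) ≈ 283 kJ/mol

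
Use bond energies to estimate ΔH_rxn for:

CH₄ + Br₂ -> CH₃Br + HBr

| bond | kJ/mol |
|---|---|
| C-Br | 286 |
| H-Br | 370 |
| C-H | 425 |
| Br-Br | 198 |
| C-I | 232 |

Bonds broken (reactants):
  Br-Br: 1 × 198 = 198
  C-H: 4 × 425 = 1700
  Σ(broken) = 1898 kJ
Bonds formed (products):
  C-Br: 1 × 286 = 286
  C-H: 3 × 425 = 1275
  H-Br: 1 × 370 = 370
  Σ(formed) = 1931 kJ
ΔH = Σ(broken) − Σ(formed) = 1898 − 1931 = −33 kJ

ΔH ≈ −33 kJ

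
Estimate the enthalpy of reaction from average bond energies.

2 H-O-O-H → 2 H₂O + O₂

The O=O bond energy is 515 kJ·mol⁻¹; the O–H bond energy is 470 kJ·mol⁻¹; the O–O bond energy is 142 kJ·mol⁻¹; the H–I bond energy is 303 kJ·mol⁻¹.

Bonds broken (reactants):
  O–H: 4 × 470 = 1880
  O–O: 2 × 142 = 284
  Σ(broken) = 2164 kJ
Bonds formed (products):
  O–H: 4 × 470 = 1880
  O=O: 1 × 515 = 515
  Σ(formed) = 2395 kJ
ΔH = Σ(broken) − Σ(formed) = 2164 − 2395 = −231 kJ

ΔH ≈ −231 kJ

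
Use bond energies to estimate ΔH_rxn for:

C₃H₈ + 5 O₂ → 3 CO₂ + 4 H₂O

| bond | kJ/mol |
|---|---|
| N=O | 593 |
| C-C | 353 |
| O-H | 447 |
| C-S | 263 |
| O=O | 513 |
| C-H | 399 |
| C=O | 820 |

ΔH ≈ −2033 kJ

Bonds broken (reactants):
  C-C: 2 × 353 = 706
  C-H: 8 × 399 = 3192
  O=O: 5 × 513 = 2565
  Σ(broken) = 6463 kJ
Bonds formed (products):
  C=O: 6 × 820 = 4920
  O-H: 8 × 447 = 3576
  Σ(formed) = 8496 kJ
ΔH = Σ(broken) − Σ(formed) = 6463 − 8496 = −2033 kJ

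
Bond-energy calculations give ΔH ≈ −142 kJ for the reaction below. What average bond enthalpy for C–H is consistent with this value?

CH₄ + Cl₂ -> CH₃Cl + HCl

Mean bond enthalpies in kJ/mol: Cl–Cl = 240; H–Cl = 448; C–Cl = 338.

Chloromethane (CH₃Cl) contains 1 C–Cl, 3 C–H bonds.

Let D be the C–H bond energy.
Σ(broken) = 4×D + 1×240 = 240 + 4D
Σ(formed) = 1×338 + 3×D + 1×448 = 786 + 3D
ΔH = Σ(broken) − Σ(formed) = (240 + 4D) − (786 + 3D) = −546 + D
Setting this equal to −142 kJ gives D = 404 kJ/mol.

D(C–H) ≈ 404 kJ/mol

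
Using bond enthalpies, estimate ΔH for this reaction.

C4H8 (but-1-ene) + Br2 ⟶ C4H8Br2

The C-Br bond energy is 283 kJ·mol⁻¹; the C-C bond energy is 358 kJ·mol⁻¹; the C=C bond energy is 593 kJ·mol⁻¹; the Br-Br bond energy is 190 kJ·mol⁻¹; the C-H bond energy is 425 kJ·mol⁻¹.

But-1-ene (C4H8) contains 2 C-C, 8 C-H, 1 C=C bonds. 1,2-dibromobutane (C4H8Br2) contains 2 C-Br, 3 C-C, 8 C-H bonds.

Bonds broken (reactants):
  Br-Br: 1 × 190 = 190
  C-C: 2 × 358 = 716
  C-H: 8 × 425 = 3400
  C=C: 1 × 593 = 593
  Σ(broken) = 4899 kJ
Bonds formed (products):
  C-Br: 2 × 283 = 566
  C-C: 3 × 358 = 1074
  C-H: 8 × 425 = 3400
  Σ(formed) = 5040 kJ
ΔH = Σ(broken) − Σ(formed) = 4899 − 5040 = −141 kJ

ΔH ≈ −141 kJ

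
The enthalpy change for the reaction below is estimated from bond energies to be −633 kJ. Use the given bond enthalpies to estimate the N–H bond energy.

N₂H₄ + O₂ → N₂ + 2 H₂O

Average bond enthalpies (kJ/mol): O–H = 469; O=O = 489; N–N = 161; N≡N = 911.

Let D be the N–H bond energy.
Σ(broken) = 4×D + 1×161 + 1×489 = 650 + 4D
Σ(formed) = 1×911 + 4×469 = 2787
ΔH = Σ(broken) − Σ(formed) = (650 + 4D) − (2787) = −2137 + 4D
Setting this equal to −633 kJ gives 4D = 1504, so D = 376 kJ/mol.

D(N–H) ≈ 376 kJ/mol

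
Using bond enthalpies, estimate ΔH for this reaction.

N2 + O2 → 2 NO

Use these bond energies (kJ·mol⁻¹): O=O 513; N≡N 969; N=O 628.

Bonds broken (reactants):
  N≡N: 1 × 969 = 969
  O=O: 1 × 513 = 513
  Σ(broken) = 1482 kJ
Bonds formed (products):
  N=O: 2 × 628 = 1256
  Σ(formed) = 1256 kJ
ΔH = Σ(broken) − Σ(formed) = 1482 − 1256 = +226 kJ

ΔH ≈ +226 kJ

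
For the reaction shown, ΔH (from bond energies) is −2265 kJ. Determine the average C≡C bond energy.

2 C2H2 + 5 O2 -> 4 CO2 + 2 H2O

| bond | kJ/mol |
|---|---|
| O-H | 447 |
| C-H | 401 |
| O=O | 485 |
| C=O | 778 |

Let D be the C≡C bond energy.
Σ(broken) = 2×D + 4×401 + 5×485 = 4029 + 2D
Σ(formed) = 8×778 + 4×447 = 8012
ΔH = Σ(broken) − Σ(formed) = (4029 + 2D) − (8012) = −3983 + 2D
Setting this equal to −2265 kJ gives 2D = 1718, so D = 859 kJ/mol.

D(C≡C) ≈ 859 kJ/mol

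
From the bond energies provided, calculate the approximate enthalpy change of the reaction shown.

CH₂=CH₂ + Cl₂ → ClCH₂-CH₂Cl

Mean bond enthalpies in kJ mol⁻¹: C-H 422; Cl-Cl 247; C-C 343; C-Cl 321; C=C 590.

ΔH ≈ −148 kJ

Bonds broken (reactants):
  C-H: 4 × 422 = 1688
  C=C: 1 × 590 = 590
  Cl-Cl: 1 × 247 = 247
  Σ(broken) = 2525 kJ
Bonds formed (products):
  C-C: 1 × 343 = 343
  C-Cl: 2 × 321 = 642
  C-H: 4 × 422 = 1688
  Σ(formed) = 2673 kJ
ΔH = Σ(broken) − Σ(formed) = 2525 − 2673 = −148 kJ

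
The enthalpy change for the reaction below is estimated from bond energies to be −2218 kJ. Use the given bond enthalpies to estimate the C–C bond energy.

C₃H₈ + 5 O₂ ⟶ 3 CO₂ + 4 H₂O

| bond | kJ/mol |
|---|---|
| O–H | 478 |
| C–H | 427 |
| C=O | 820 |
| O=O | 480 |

Let D be the C–C bond energy.
Σ(broken) = 2×D + 8×427 + 5×480 = 5816 + 2D
Σ(formed) = 6×820 + 8×478 = 8744
ΔH = Σ(broken) − Σ(formed) = (5816 + 2D) − (8744) = −2928 + 2D
Setting this equal to −2218 kJ gives 2D = 710, so D = 355 kJ/mol.

D(C–C) ≈ 355 kJ/mol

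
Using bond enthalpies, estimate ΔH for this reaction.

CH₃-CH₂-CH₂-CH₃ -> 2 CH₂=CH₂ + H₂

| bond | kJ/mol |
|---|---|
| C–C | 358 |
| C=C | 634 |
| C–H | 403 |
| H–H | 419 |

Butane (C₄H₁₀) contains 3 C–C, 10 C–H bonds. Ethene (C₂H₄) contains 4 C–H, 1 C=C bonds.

Bonds broken (reactants):
  C–C: 3 × 358 = 1074
  C–H: 10 × 403 = 4030
  Σ(broken) = 5104 kJ
Bonds formed (products):
  C–H: 8 × 403 = 3224
  C=C: 2 × 634 = 1268
  H–H: 1 × 419 = 419
  Σ(formed) = 4911 kJ
ΔH = Σ(broken) − Σ(formed) = 5104 − 4911 = +193 kJ

ΔH ≈ +193 kJ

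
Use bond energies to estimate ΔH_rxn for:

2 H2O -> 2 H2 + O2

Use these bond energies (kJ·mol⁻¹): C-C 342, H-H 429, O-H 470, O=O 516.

ΔH ≈ +506 kJ

Bonds broken (reactants):
  O-H: 4 × 470 = 1880
  Σ(broken) = 1880 kJ
Bonds formed (products):
  H-H: 2 × 429 = 858
  O=O: 1 × 516 = 516
  Σ(formed) = 1374 kJ
ΔH = Σ(broken) − Σ(formed) = 1880 − 1374 = +506 kJ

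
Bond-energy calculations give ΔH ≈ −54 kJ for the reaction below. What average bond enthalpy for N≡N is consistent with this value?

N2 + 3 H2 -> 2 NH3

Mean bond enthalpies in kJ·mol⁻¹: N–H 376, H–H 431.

D(N≡N) ≈ 909 kJ/mol

Let D be the N≡N bond energy.
Σ(broken) = 3×431 + 1×D = 1293 + D
Σ(formed) = 6×376 = 2256
ΔH = Σ(broken) − Σ(formed) = (1293 + D) − (2256) = −963 + D
Setting this equal to −54 kJ gives D = 909 kJ/mol.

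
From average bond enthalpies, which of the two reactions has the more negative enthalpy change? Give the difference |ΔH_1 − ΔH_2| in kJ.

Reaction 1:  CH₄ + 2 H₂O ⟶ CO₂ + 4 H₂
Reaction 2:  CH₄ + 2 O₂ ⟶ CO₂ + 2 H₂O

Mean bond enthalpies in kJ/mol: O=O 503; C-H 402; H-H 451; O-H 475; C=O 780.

Reaction 1:
  Bonds broken (reactants):
    C-H: 4 × 402 = 1608
    O-H: 4 × 475 = 1900
    Σ(broken) = 3508 kJ
  Bonds formed (products):
    C=O: 2 × 780 = 1560
    H-H: 4 × 451 = 1804
    Σ(formed) = 3364 kJ
  ΔH_1 = 3508 − 3364 = +144 kJ
Reaction 2:
  Bonds broken (reactants):
    C-H: 4 × 402 = 1608
    O=O: 2 × 503 = 1006
    Σ(broken) = 2614 kJ
  Bonds formed (products):
    C=O: 2 × 780 = 1560
    O-H: 4 × 475 = 1900
    Σ(formed) = 3460 kJ
  ΔH_2 = 2614 − 3460 = −846 kJ
ΔH_1 − ΔH_2 = +990 kJ, so reaction 2 has the more negative ΔH; |ΔH_1 − ΔH_2| = 990 kJ.

Reaction 2, by 990 kJ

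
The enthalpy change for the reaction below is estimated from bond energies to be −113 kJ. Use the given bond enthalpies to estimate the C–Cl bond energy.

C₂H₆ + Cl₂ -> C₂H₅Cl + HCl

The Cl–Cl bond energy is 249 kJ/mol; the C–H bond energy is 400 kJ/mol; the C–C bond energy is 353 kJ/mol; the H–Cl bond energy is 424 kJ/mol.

Let D be the C–Cl bond energy.
Σ(broken) = 1×353 + 6×400 + 1×249 = 3002
Σ(formed) = 1×353 + 1×D + 5×400 + 1×424 = 2777 + D
ΔH = Σ(broken) − Σ(formed) = (3002) − (2777 + D) = +225 − D
Setting this equal to −113 kJ gives D = 338 kJ/mol.

D(C–Cl) ≈ 338 kJ/mol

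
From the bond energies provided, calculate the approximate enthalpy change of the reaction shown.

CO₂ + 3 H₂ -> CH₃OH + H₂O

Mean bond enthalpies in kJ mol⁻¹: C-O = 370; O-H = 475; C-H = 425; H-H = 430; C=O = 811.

Bonds broken (reactants):
  C=O: 2 × 811 = 1622
  H-H: 3 × 430 = 1290
  Σ(broken) = 2912 kJ
Bonds formed (products):
  C-H: 3 × 425 = 1275
  C-O: 1 × 370 = 370
  O-H: 3 × 475 = 1425
  Σ(formed) = 3070 kJ
ΔH = Σ(broken) − Σ(formed) = 2912 − 3070 = −158 kJ

ΔH ≈ −158 kJ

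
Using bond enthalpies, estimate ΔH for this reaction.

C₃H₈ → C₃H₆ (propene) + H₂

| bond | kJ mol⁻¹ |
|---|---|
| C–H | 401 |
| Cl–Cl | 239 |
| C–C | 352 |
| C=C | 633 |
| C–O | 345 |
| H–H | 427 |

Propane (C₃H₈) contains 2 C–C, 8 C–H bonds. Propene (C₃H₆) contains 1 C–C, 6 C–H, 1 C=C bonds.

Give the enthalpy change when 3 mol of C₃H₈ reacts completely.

ΔH = +282 kJ

Bonds broken (reactants):
  C–C: 2 × 352 = 704
  C–H: 8 × 401 = 3208
  Σ(broken) = 3912 kJ
Bonds formed (products):
  C–C: 1 × 352 = 352
  C–H: 6 × 401 = 2406
  C=C: 1 × 633 = 633
  H–H: 1 × 427 = 427
  Σ(formed) = 3818 kJ
ΔH = Σ(broken) − Σ(formed) = 3912 − 3818 = +94 kJ
For 3× the reaction as written: 3 × (+94) = +282 kJ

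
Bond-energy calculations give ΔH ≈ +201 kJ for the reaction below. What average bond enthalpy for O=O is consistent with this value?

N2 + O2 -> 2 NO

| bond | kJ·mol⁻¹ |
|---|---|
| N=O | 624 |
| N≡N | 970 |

Let D be the O=O bond energy.
Σ(broken) = 1×970 + 1×D = 970 + D
Σ(formed) = 2×624 = 1248
ΔH = Σ(broken) − Σ(formed) = (970 + D) − (1248) = −278 + D
Setting this equal to +201 kJ gives D = 479 kJ/mol.

D(O=O) ≈ 479 kJ/mol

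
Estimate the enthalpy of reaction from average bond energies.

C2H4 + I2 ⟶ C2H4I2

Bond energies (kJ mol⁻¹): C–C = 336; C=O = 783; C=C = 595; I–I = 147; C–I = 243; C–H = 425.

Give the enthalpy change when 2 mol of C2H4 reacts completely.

ΔH = −160 kJ

Bonds broken (reactants):
  C–H: 4 × 425 = 1700
  C=C: 1 × 595 = 595
  I–I: 1 × 147 = 147
  Σ(broken) = 2442 kJ
Bonds formed (products):
  C–C: 1 × 336 = 336
  C–H: 4 × 425 = 1700
  C–I: 2 × 243 = 486
  Σ(formed) = 2522 kJ
ΔH = Σ(broken) − Σ(formed) = 2442 − 2522 = −80 kJ
For 2× the reaction as written: 2 × (−80) = −160 kJ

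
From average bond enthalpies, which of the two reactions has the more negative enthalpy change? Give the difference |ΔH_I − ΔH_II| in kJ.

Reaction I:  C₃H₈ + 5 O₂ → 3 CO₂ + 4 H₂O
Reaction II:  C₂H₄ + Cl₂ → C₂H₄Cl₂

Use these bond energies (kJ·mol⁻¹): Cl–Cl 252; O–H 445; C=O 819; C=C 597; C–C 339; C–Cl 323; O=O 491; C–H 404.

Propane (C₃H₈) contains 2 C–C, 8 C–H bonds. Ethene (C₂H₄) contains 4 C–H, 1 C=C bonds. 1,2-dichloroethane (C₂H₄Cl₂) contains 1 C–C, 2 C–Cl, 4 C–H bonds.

Reaction I, by 1973 kJ

Reaction I:
  Bonds broken (reactants):
    C–C: 2 × 339 = 678
    C–H: 8 × 404 = 3232
    O=O: 5 × 491 = 2455
    Σ(broken) = 6365 kJ
  Bonds formed (products):
    C=O: 6 × 819 = 4914
    O–H: 8 × 445 = 3560
    Σ(formed) = 8474 kJ
  ΔH_I = 6365 − 8474 = −2109 kJ
Reaction II:
  Bonds broken (reactants):
    C–H: 4 × 404 = 1616
    C=C: 1 × 597 = 597
    Cl–Cl: 1 × 252 = 252
    Σ(broken) = 2465 kJ
  Bonds formed (products):
    C–C: 1 × 339 = 339
    C–Cl: 2 × 323 = 646
    C–H: 4 × 404 = 1616
    Σ(formed) = 2601 kJ
  ΔH_II = 2465 − 2601 = −136 kJ
ΔH_I − ΔH_II = −1973 kJ, so reaction I has the more negative ΔH; |ΔH_I − ΔH_II| = 1973 kJ.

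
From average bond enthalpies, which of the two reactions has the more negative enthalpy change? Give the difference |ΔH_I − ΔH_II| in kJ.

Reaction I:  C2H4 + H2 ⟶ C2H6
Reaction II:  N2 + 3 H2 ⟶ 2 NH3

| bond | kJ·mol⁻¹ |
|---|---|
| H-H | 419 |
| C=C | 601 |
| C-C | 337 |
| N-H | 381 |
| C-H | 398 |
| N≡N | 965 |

Reaction I, by 49 kJ

Reaction I:
  Bonds broken (reactants):
    C-H: 4 × 398 = 1592
    C=C: 1 × 601 = 601
    H-H: 1 × 419 = 419
    Σ(broken) = 2612 kJ
  Bonds formed (products):
    C-C: 1 × 337 = 337
    C-H: 6 × 398 = 2388
    Σ(formed) = 2725 kJ
  ΔH_I = 2612 − 2725 = −113 kJ
Reaction II:
  Bonds broken (reactants):
    H-H: 3 × 419 = 1257
    N≡N: 1 × 965 = 965
    Σ(broken) = 2222 kJ
  Bonds formed (products):
    N-H: 6 × 381 = 2286
    Σ(formed) = 2286 kJ
  ΔH_II = 2222 − 2286 = −64 kJ
ΔH_I − ΔH_II = −49 kJ, so reaction I has the more negative ΔH; |ΔH_I − ΔH_II| = 49 kJ.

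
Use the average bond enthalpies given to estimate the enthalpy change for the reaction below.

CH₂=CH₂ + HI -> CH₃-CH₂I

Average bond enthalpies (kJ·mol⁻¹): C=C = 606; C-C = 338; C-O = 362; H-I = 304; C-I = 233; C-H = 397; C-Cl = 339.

ΔH ≈ −58 kJ

Bonds broken (reactants):
  C-H: 4 × 397 = 1588
  C=C: 1 × 606 = 606
  H-I: 1 × 304 = 304
  Σ(broken) = 2498 kJ
Bonds formed (products):
  C-C: 1 × 338 = 338
  C-H: 5 × 397 = 1985
  C-I: 1 × 233 = 233
  Σ(formed) = 2556 kJ
ΔH = Σ(broken) − Σ(formed) = 2498 − 2556 = −58 kJ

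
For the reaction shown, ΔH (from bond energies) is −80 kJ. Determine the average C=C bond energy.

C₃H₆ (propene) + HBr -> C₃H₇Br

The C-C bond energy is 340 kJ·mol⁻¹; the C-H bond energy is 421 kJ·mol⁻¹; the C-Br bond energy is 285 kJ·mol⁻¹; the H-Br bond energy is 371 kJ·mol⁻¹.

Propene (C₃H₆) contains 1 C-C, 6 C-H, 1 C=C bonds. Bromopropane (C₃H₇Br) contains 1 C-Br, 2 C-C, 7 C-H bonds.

Let D be the C=C bond energy.
Σ(broken) = 1×340 + 6×421 + 1×D + 1×371 = 3237 + D
Σ(formed) = 1×285 + 2×340 + 7×421 = 3912
ΔH = Σ(broken) − Σ(formed) = (3237 + D) − (3912) = −675 + D
Setting this equal to −80 kJ gives D = 595 kJ/mol.

D(C=C) ≈ 595 kJ/mol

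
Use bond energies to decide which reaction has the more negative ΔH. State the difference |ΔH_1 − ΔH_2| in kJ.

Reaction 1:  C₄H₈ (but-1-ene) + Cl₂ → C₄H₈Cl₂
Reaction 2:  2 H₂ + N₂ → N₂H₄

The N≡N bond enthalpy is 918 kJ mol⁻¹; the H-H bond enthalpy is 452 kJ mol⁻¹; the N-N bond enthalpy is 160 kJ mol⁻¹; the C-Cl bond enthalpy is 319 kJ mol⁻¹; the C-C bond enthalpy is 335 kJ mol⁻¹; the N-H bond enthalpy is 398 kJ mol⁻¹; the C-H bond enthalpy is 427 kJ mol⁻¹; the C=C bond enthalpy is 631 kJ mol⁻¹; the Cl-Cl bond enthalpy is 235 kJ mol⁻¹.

Reaction 1, by 177 kJ

Reaction 1:
  Bonds broken (reactants):
    C-C: 2 × 335 = 670
    C-H: 8 × 427 = 3416
    C=C: 1 × 631 = 631
    Cl-Cl: 1 × 235 = 235
    Σ(broken) = 4952 kJ
  Bonds formed (products):
    C-C: 3 × 335 = 1005
    C-Cl: 2 × 319 = 638
    C-H: 8 × 427 = 3416
    Σ(formed) = 5059 kJ
  ΔH_1 = 4952 − 5059 = −107 kJ
Reaction 2:
  Bonds broken (reactants):
    H-H: 2 × 452 = 904
    N≡N: 1 × 918 = 918
    Σ(broken) = 1822 kJ
  Bonds formed (products):
    N-H: 4 × 398 = 1592
    N-N: 1 × 160 = 160
    Σ(formed) = 1752 kJ
  ΔH_2 = 1822 − 1752 = +70 kJ
ΔH_1 − ΔH_2 = −177 kJ, so reaction 1 has the more negative ΔH; |ΔH_1 − ΔH_2| = 177 kJ.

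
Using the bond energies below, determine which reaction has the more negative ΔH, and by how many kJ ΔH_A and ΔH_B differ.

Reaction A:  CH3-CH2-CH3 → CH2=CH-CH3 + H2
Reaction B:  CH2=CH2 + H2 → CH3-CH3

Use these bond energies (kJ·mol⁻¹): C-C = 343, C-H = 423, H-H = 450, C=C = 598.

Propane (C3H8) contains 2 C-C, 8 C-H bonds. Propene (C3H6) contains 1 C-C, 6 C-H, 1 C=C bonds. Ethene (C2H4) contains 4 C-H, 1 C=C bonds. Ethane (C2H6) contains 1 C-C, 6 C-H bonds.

Reaction A:
  Bonds broken (reactants):
    C-C: 2 × 343 = 686
    C-H: 8 × 423 = 3384
    Σ(broken) = 4070 kJ
  Bonds formed (products):
    C-C: 1 × 343 = 343
    C-H: 6 × 423 = 2538
    C=C: 1 × 598 = 598
    H-H: 1 × 450 = 450
    Σ(formed) = 3929 kJ
  ΔH_A = 4070 − 3929 = +141 kJ
Reaction B:
  Bonds broken (reactants):
    C-H: 4 × 423 = 1692
    C=C: 1 × 598 = 598
    H-H: 1 × 450 = 450
    Σ(broken) = 2740 kJ
  Bonds formed (products):
    C-C: 1 × 343 = 343
    C-H: 6 × 423 = 2538
    Σ(formed) = 2881 kJ
  ΔH_B = 2740 − 2881 = −141 kJ
ΔH_A − ΔH_B = +282 kJ, so reaction B has the more negative ΔH; |ΔH_A − ΔH_B| = 282 kJ.

Reaction B, by 282 kJ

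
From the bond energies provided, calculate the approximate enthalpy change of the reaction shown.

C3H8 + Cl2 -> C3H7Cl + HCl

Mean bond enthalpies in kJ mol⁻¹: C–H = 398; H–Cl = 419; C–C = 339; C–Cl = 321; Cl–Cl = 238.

Bonds broken (reactants):
  C–C: 2 × 339 = 678
  C–H: 8 × 398 = 3184
  Cl–Cl: 1 × 238 = 238
  Σ(broken) = 4100 kJ
Bonds formed (products):
  C–C: 2 × 339 = 678
  C–Cl: 1 × 321 = 321
  C–H: 7 × 398 = 2786
  H–Cl: 1 × 419 = 419
  Σ(formed) = 4204 kJ
ΔH = Σ(broken) − Σ(formed) = 4100 − 4204 = −104 kJ

ΔH ≈ −104 kJ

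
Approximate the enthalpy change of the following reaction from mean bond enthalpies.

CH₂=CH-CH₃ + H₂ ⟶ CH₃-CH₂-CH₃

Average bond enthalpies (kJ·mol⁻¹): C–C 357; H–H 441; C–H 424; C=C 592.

Bonds broken (reactants):
  C–C: 1 × 357 = 357
  C–H: 6 × 424 = 2544
  C=C: 1 × 592 = 592
  H–H: 1 × 441 = 441
  Σ(broken) = 3934 kJ
Bonds formed (products):
  C–C: 2 × 357 = 714
  C–H: 8 × 424 = 3392
  Σ(formed) = 4106 kJ
ΔH = Σ(broken) − Σ(formed) = 3934 − 4106 = −172 kJ

ΔH ≈ −172 kJ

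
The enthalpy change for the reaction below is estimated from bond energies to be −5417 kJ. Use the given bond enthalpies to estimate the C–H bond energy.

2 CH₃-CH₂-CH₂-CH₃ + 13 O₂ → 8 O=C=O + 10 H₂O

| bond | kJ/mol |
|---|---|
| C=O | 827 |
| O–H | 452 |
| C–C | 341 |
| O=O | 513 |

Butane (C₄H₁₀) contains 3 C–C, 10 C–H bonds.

D(C–H) ≈ 407 kJ/mol

Let D be the C–H bond energy.
Σ(broken) = 6×341 + 20×D + 13×513 = 8715 + 20D
Σ(formed) = 16×827 + 20×452 = 22272
ΔH = Σ(broken) − Σ(formed) = (8715 + 20D) − (22272) = −13557 + 20D
Setting this equal to −5417 kJ gives 20D = 8140, so D = 407 kJ/mol.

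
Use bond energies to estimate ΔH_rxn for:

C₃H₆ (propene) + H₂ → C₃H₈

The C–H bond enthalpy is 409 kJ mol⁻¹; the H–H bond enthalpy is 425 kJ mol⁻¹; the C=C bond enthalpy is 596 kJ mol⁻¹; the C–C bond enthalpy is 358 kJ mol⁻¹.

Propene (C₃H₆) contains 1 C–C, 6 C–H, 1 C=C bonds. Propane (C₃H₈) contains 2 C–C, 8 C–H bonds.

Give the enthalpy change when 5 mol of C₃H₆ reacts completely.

Bonds broken (reactants):
  C–C: 1 × 358 = 358
  C–H: 6 × 409 = 2454
  C=C: 1 × 596 = 596
  H–H: 1 × 425 = 425
  Σ(broken) = 3833 kJ
Bonds formed (products):
  C–C: 2 × 358 = 716
  C–H: 8 × 409 = 3272
  Σ(formed) = 3988 kJ
ΔH = Σ(broken) − Σ(formed) = 3833 − 3988 = −155 kJ
For 5× the reaction as written: 5 × (−155) = −775 kJ

ΔH = −775 kJ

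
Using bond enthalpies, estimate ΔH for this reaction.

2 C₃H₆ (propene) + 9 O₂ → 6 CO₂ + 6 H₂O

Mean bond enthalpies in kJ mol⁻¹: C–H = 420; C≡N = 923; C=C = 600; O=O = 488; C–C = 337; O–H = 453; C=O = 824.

ΔH ≈ −4018 kJ

Bonds broken (reactants):
  C–C: 2 × 337 = 674
  C–H: 12 × 420 = 5040
  C=C: 2 × 600 = 1200
  O=O: 9 × 488 = 4392
  Σ(broken) = 11306 kJ
Bonds formed (products):
  C=O: 12 × 824 = 9888
  O–H: 12 × 453 = 5436
  Σ(formed) = 15324 kJ
ΔH = Σ(broken) − Σ(formed) = 11306 − 15324 = −4018 kJ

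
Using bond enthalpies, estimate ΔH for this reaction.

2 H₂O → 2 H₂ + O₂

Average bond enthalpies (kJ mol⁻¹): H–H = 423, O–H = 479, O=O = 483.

ΔH ≈ +587 kJ

Bonds broken (reactants):
  O–H: 4 × 479 = 1916
  Σ(broken) = 1916 kJ
Bonds formed (products):
  H–H: 2 × 423 = 846
  O=O: 1 × 483 = 483
  Σ(formed) = 1329 kJ
ΔH = Σ(broken) − Σ(formed) = 1916 − 1329 = +587 kJ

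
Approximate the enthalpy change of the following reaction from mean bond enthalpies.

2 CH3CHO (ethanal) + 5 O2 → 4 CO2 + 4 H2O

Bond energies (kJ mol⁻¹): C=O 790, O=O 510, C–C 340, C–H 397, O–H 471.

Bonds broken (reactants):
  C–C: 2 × 340 = 680
  C–H: 8 × 397 = 3176
  C=O: 2 × 790 = 1580
  O=O: 5 × 510 = 2550
  Σ(broken) = 7986 kJ
Bonds formed (products):
  C=O: 8 × 790 = 6320
  O–H: 8 × 471 = 3768
  Σ(formed) = 10088 kJ
ΔH = Σ(broken) − Σ(formed) = 7986 − 10088 = −2102 kJ

ΔH ≈ −2102 kJ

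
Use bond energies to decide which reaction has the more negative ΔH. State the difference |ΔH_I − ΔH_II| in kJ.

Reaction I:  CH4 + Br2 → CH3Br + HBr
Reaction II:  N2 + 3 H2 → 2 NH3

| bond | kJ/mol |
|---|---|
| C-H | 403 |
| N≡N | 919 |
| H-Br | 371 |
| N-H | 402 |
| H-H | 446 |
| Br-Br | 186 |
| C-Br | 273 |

Reaction II, by 100 kJ

Reaction I:
  Bonds broken (reactants):
    Br-Br: 1 × 186 = 186
    C-H: 4 × 403 = 1612
    Σ(broken) = 1798 kJ
  Bonds formed (products):
    C-Br: 1 × 273 = 273
    C-H: 3 × 403 = 1209
    H-Br: 1 × 371 = 371
    Σ(formed) = 1853 kJ
  ΔH_I = 1798 − 1853 = −55 kJ
Reaction II:
  Bonds broken (reactants):
    H-H: 3 × 446 = 1338
    N≡N: 1 × 919 = 919
    Σ(broken) = 2257 kJ
  Bonds formed (products):
    N-H: 6 × 402 = 2412
    Σ(formed) = 2412 kJ
  ΔH_II = 2257 − 2412 = −155 kJ
ΔH_I − ΔH_II = +100 kJ, so reaction II has the more negative ΔH; |ΔH_I − ΔH_II| = 100 kJ.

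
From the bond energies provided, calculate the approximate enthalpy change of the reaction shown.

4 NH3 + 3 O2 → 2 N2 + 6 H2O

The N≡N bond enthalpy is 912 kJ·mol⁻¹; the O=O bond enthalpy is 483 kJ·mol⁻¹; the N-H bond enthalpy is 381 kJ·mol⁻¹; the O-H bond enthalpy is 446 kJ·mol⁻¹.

Bonds broken (reactants):
  N-H: 12 × 381 = 4572
  O=O: 3 × 483 = 1449
  Σ(broken) = 6021 kJ
Bonds formed (products):
  N≡N: 2 × 912 = 1824
  O-H: 12 × 446 = 5352
  Σ(formed) = 7176 kJ
ΔH = Σ(broken) − Σ(formed) = 6021 − 7176 = −1155 kJ

ΔH ≈ −1155 kJ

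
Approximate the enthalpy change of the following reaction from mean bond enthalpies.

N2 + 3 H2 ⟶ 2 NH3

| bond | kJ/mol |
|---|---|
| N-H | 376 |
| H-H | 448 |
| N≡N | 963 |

Bonds broken (reactants):
  H-H: 3 × 448 = 1344
  N≡N: 1 × 963 = 963
  Σ(broken) = 2307 kJ
Bonds formed (products):
  N-H: 6 × 376 = 2256
  Σ(formed) = 2256 kJ
ΔH = Σ(broken) − Σ(formed) = 2307 − 2256 = +51 kJ

ΔH ≈ +51 kJ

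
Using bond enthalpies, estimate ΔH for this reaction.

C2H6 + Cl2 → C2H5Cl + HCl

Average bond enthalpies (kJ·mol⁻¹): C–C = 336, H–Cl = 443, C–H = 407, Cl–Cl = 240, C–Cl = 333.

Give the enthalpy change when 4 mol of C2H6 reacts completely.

Bonds broken (reactants):
  C–C: 1 × 336 = 336
  C–H: 6 × 407 = 2442
  Cl–Cl: 1 × 240 = 240
  Σ(broken) = 3018 kJ
Bonds formed (products):
  C–C: 1 × 336 = 336
  C–Cl: 1 × 333 = 333
  C–H: 5 × 407 = 2035
  H–Cl: 1 × 443 = 443
  Σ(formed) = 3147 kJ
ΔH = Σ(broken) − Σ(formed) = 3018 − 3147 = −129 kJ
For 4× the reaction as written: 4 × (−129) = −516 kJ

ΔH = −516 kJ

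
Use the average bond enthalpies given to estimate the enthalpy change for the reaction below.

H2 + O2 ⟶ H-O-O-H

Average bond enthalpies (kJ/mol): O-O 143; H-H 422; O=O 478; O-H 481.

ΔH ≈ −205 kJ

Bonds broken (reactants):
  H-H: 1 × 422 = 422
  O=O: 1 × 478 = 478
  Σ(broken) = 900 kJ
Bonds formed (products):
  O-H: 2 × 481 = 962
  O-O: 1 × 143 = 143
  Σ(formed) = 1105 kJ
ΔH = Σ(broken) − Σ(formed) = 900 − 1105 = −205 kJ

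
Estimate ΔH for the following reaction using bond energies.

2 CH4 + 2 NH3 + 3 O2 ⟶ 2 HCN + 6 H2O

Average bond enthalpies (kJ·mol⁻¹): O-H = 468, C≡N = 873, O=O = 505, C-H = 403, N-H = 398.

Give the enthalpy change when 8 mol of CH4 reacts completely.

Bonds broken (reactants):
  C-H: 8 × 403 = 3224
  N-H: 6 × 398 = 2388
  O=O: 3 × 505 = 1515
  Σ(broken) = 7127 kJ
Bonds formed (products):
  C≡N: 2 × 873 = 1746
  C-H: 2 × 403 = 806
  O-H: 12 × 468 = 5616
  Σ(formed) = 8168 kJ
ΔH = Σ(broken) − Σ(formed) = 7127 − 8168 = −1041 kJ
For 4× the reaction as written: 4 × (−1041) = −4164 kJ

ΔH = −4164 kJ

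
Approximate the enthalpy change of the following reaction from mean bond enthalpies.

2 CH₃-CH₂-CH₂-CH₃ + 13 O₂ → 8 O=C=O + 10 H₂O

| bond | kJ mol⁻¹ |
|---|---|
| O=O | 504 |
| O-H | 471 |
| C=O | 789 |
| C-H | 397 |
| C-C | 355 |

ΔH ≈ −5422 kJ

Bonds broken (reactants):
  C-C: 6 × 355 = 2130
  C-H: 20 × 397 = 7940
  O=O: 13 × 504 = 6552
  Σ(broken) = 16622 kJ
Bonds formed (products):
  C=O: 16 × 789 = 12624
  O-H: 20 × 471 = 9420
  Σ(formed) = 22044 kJ
ΔH = Σ(broken) − Σ(formed) = 16622 − 22044 = −5422 kJ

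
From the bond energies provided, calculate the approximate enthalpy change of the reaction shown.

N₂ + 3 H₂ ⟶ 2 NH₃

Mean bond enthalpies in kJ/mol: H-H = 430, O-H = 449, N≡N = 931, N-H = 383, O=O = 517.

ΔH ≈ −77 kJ

Bonds broken (reactants):
  H-H: 3 × 430 = 1290
  N≡N: 1 × 931 = 931
  Σ(broken) = 2221 kJ
Bonds formed (products):
  N-H: 6 × 383 = 2298
  Σ(formed) = 2298 kJ
ΔH = Σ(broken) − Σ(formed) = 2221 − 2298 = −77 kJ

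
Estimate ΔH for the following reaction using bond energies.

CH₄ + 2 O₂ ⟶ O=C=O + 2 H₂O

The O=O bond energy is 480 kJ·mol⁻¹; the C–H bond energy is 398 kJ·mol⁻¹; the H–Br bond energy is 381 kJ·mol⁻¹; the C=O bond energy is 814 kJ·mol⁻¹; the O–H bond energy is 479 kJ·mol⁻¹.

ΔH ≈ −992 kJ

Bonds broken (reactants):
  C–H: 4 × 398 = 1592
  O=O: 2 × 480 = 960
  Σ(broken) = 2552 kJ
Bonds formed (products):
  C=O: 2 × 814 = 1628
  O–H: 4 × 479 = 1916
  Σ(formed) = 3544 kJ
ΔH = Σ(broken) − Σ(formed) = 2552 − 3544 = −992 kJ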